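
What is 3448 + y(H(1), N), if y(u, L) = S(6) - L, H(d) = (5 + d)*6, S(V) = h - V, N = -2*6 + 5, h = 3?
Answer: 3452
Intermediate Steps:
N = -7 (N = -12 + 5 = -7)
S(V) = 3 - V
H(d) = 30 + 6*d
y(u, L) = -3 - L (y(u, L) = (3 - 1*6) - L = (3 - 6) - L = -3 - L)
3448 + y(H(1), N) = 3448 + (-3 - 1*(-7)) = 3448 + (-3 + 7) = 3448 + 4 = 3452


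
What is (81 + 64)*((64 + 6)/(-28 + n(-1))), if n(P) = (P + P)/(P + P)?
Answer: -10150/27 ≈ -375.93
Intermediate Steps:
n(P) = 1 (n(P) = (2*P)/((2*P)) = (2*P)*(1/(2*P)) = 1)
(81 + 64)*((64 + 6)/(-28 + n(-1))) = (81 + 64)*((64 + 6)/(-28 + 1)) = 145*(70/(-27)) = 145*(70*(-1/27)) = 145*(-70/27) = -10150/27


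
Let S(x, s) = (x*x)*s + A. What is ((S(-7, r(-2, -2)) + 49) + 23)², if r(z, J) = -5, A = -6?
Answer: 32041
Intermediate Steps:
S(x, s) = -6 + s*x² (S(x, s) = (x*x)*s - 6 = x²*s - 6 = s*x² - 6 = -6 + s*x²)
((S(-7, r(-2, -2)) + 49) + 23)² = (((-6 - 5*(-7)²) + 49) + 23)² = (((-6 - 5*49) + 49) + 23)² = (((-6 - 245) + 49) + 23)² = ((-251 + 49) + 23)² = (-202 + 23)² = (-179)² = 32041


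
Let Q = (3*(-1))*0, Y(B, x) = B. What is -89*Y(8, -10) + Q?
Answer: -712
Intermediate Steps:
Q = 0 (Q = -3*0 = 0)
-89*Y(8, -10) + Q = -89*8 + 0 = -712 + 0 = -712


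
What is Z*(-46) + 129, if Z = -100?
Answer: 4729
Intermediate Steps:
Z*(-46) + 129 = -100*(-46) + 129 = 4600 + 129 = 4729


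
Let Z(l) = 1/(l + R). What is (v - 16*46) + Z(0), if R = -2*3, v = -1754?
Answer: -14941/6 ≈ -2490.2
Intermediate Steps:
R = -6
Z(l) = 1/(-6 + l) (Z(l) = 1/(l - 6) = 1/(-6 + l))
(v - 16*46) + Z(0) = (-1754 - 16*46) + 1/(-6 + 0) = (-1754 - 736) + 1/(-6) = -2490 - 1/6 = -14941/6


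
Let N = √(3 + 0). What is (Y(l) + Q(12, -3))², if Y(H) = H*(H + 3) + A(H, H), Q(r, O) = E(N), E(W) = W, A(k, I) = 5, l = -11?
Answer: (93 + √3)² ≈ 8974.2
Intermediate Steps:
N = √3 ≈ 1.7320
Q(r, O) = √3
Y(H) = 5 + H*(3 + H) (Y(H) = H*(H + 3) + 5 = H*(3 + H) + 5 = 5 + H*(3 + H))
(Y(l) + Q(12, -3))² = ((5 + (-11)² + 3*(-11)) + √3)² = ((5 + 121 - 33) + √3)² = (93 + √3)²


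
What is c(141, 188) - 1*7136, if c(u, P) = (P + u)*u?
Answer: 39253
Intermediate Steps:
c(u, P) = u*(P + u)
c(141, 188) - 1*7136 = 141*(188 + 141) - 1*7136 = 141*329 - 7136 = 46389 - 7136 = 39253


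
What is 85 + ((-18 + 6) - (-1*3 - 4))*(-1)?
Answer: 90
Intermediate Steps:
85 + ((-18 + 6) - (-1*3 - 4))*(-1) = 85 + (-12 - (-3 - 4))*(-1) = 85 + (-12 - 1*(-7))*(-1) = 85 + (-12 + 7)*(-1) = 85 - 5*(-1) = 85 + 5 = 90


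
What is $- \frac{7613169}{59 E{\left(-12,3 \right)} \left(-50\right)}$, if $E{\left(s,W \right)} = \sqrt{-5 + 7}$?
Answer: $\frac{7613169 \sqrt{2}}{5900} \approx 1824.9$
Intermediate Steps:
$E{\left(s,W \right)} = \sqrt{2}$
$- \frac{7613169}{59 E{\left(-12,3 \right)} \left(-50\right)} = - \frac{7613169}{59 \sqrt{2} \left(-50\right)} = - \frac{7613169}{\left(-2950\right) \sqrt{2}} = - 7613169 \left(- \frac{\sqrt{2}}{5900}\right) = \frac{7613169 \sqrt{2}}{5900}$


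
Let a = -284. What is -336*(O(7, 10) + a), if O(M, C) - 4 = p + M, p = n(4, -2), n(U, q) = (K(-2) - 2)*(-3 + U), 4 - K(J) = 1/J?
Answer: 90888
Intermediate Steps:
K(J) = 4 - 1/J
n(U, q) = -15/2 + 5*U/2 (n(U, q) = ((4 - 1/(-2)) - 2)*(-3 + U) = ((4 - 1*(-½)) - 2)*(-3 + U) = ((4 + ½) - 2)*(-3 + U) = (9/2 - 2)*(-3 + U) = 5*(-3 + U)/2 = -15/2 + 5*U/2)
p = 5/2 (p = -15/2 + (5/2)*4 = -15/2 + 10 = 5/2 ≈ 2.5000)
O(M, C) = 13/2 + M (O(M, C) = 4 + (5/2 + M) = 13/2 + M)
-336*(O(7, 10) + a) = -336*((13/2 + 7) - 284) = -336*(27/2 - 284) = -336*(-541/2) = 90888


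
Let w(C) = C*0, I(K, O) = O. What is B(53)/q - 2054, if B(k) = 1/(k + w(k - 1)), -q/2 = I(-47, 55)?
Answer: -11974821/5830 ≈ -2054.0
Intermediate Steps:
w(C) = 0
q = -110 (q = -2*55 = -110)
B(k) = 1/k (B(k) = 1/(k + 0) = 1/k)
B(53)/q - 2054 = 1/(53*(-110)) - 2054 = (1/53)*(-1/110) - 2054 = -1/5830 - 2054 = -11974821/5830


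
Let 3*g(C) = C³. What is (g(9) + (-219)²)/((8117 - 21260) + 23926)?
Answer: 48204/10783 ≈ 4.4704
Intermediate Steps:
g(C) = C³/3
(g(9) + (-219)²)/((8117 - 21260) + 23926) = ((⅓)*9³ + (-219)²)/((8117 - 21260) + 23926) = ((⅓)*729 + 47961)/(-13143 + 23926) = (243 + 47961)/10783 = 48204*(1/10783) = 48204/10783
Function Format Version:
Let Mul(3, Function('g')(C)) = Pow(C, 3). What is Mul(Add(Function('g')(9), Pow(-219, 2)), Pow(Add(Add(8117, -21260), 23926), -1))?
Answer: Rational(48204, 10783) ≈ 4.4704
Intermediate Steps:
Function('g')(C) = Mul(Rational(1, 3), Pow(C, 3))
Mul(Add(Function('g')(9), Pow(-219, 2)), Pow(Add(Add(8117, -21260), 23926), -1)) = Mul(Add(Mul(Rational(1, 3), Pow(9, 3)), Pow(-219, 2)), Pow(Add(Add(8117, -21260), 23926), -1)) = Mul(Add(Mul(Rational(1, 3), 729), 47961), Pow(Add(-13143, 23926), -1)) = Mul(Add(243, 47961), Pow(10783, -1)) = Mul(48204, Rational(1, 10783)) = Rational(48204, 10783)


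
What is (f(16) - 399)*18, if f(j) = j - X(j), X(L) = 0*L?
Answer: -6894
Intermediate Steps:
X(L) = 0
f(j) = j (f(j) = j - 1*0 = j + 0 = j)
(f(16) - 399)*18 = (16 - 399)*18 = -383*18 = -6894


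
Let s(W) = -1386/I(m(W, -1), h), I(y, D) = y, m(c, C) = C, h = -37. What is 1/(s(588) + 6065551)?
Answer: 1/6066937 ≈ 1.6483e-7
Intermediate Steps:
s(W) = 1386 (s(W) = -1386/(-1) = -1386*(-1) = 1386)
1/(s(588) + 6065551) = 1/(1386 + 6065551) = 1/6066937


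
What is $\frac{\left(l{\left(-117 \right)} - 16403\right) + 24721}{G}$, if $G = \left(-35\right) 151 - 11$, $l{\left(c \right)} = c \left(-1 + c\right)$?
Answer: $- \frac{5531}{1324} \approx -4.1775$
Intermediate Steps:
$G = -5296$ ($G = -5285 - 11 = -5296$)
$\frac{\left(l{\left(-117 \right)} - 16403\right) + 24721}{G} = \frac{\left(- 117 \left(-1 - 117\right) - 16403\right) + 24721}{-5296} = \left(\left(\left(-117\right) \left(-118\right) - 16403\right) + 24721\right) \left(- \frac{1}{5296}\right) = \left(\left(13806 - 16403\right) + 24721\right) \left(- \frac{1}{5296}\right) = \left(-2597 + 24721\right) \left(- \frac{1}{5296}\right) = 22124 \left(- \frac{1}{5296}\right) = - \frac{5531}{1324}$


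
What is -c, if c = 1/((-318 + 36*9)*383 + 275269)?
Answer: -1/277567 ≈ -3.6027e-6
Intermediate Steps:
c = 1/277567 (c = 1/((-318 + 324)*383 + 275269) = 1/(6*383 + 275269) = 1/(2298 + 275269) = 1/277567 ≈ 3.6027e-6)
-c = -1*1/277567 = -1/277567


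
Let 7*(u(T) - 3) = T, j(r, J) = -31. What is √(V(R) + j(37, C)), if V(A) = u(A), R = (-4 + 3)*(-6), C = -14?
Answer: I*√1330/7 ≈ 5.2099*I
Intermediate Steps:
u(T) = 3 + T/7
R = 6 (R = -1*(-6) = 6)
V(A) = 3 + A/7
√(V(R) + j(37, C)) = √((3 + (⅐)*6) - 31) = √((3 + 6/7) - 31) = √(27/7 - 31) = √(-190/7) = I*√1330/7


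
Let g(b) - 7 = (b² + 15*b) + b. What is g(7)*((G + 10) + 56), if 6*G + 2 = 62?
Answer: 12768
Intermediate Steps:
G = 10 (G = -⅓ + (⅙)*62 = -⅓ + 31/3 = 10)
g(b) = 7 + b² + 16*b (g(b) = 7 + ((b² + 15*b) + b) = 7 + (b² + 16*b) = 7 + b² + 16*b)
g(7)*((G + 10) + 56) = (7 + 7² + 16*7)*((10 + 10) + 56) = (7 + 49 + 112)*(20 + 56) = 168*76 = 12768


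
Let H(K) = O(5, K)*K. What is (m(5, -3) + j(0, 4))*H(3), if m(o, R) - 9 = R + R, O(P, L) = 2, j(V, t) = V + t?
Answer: 42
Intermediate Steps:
m(o, R) = 9 + 2*R (m(o, R) = 9 + (R + R) = 9 + 2*R)
H(K) = 2*K
(m(5, -3) + j(0, 4))*H(3) = ((9 + 2*(-3)) + (0 + 4))*(2*3) = ((9 - 6) + 4)*6 = (3 + 4)*6 = 7*6 = 42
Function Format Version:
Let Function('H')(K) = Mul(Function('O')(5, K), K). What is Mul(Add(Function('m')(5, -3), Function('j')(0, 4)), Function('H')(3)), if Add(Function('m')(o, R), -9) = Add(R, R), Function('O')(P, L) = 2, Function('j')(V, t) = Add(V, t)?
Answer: 42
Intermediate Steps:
Function('m')(o, R) = Add(9, Mul(2, R)) (Function('m')(o, R) = Add(9, Add(R, R)) = Add(9, Mul(2, R)))
Function('H')(K) = Mul(2, K)
Mul(Add(Function('m')(5, -3), Function('j')(0, 4)), Function('H')(3)) = Mul(Add(Add(9, Mul(2, -3)), Add(0, 4)), Mul(2, 3)) = Mul(Add(Add(9, -6), 4), 6) = Mul(Add(3, 4), 6) = Mul(7, 6) = 42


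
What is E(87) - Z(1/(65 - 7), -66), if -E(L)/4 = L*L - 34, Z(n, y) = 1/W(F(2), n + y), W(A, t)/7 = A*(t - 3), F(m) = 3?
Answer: -2532392882/84021 ≈ -30140.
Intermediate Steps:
W(A, t) = 7*A*(-3 + t) (W(A, t) = 7*(A*(t - 3)) = 7*(A*(-3 + t)) = 7*A*(-3 + t))
Z(n, y) = 1/(-63 + 21*n + 21*y) (Z(n, y) = 1/(7*3*(-3 + (n + y))) = 1/(7*3*(-3 + n + y)) = 1/(-63 + 21*n + 21*y))
E(L) = 136 - 4*L² (E(L) = -4*(L*L - 34) = -4*(L² - 34) = -4*(-34 + L²) = 136 - 4*L²)
E(87) - Z(1/(65 - 7), -66) = (136 - 4*87²) - 1/(21*(-3 + 1/(65 - 7) - 66)) = (136 - 4*7569) - 1/(21*(-3 + 1/58 - 66)) = (136 - 30276) - 1/(21*(-3 + 1/58 - 66)) = -30140 - 1/(21*(-4001/58)) = -30140 - (-58)/(21*4001) = -30140 - 1*(-58/84021) = -30140 + 58/84021 = -2532392882/84021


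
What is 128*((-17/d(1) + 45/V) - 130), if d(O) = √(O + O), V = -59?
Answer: -987520/59 - 1088*√2 ≈ -18276.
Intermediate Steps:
d(O) = √2*√O (d(O) = √(2*O) = √2*√O)
128*((-17/d(1) + 45/V) - 130) = 128*((-17*√2/2 + 45/(-59)) - 130) = 128*((-17*√2/2 + 45*(-1/59)) - 130) = 128*((-17*√2/2 - 45/59) - 130) = 128*((-45/59 - 17*√2/2) - 130) = 128*(-7715/59 - 17*√2/2) = -987520/59 - 1088*√2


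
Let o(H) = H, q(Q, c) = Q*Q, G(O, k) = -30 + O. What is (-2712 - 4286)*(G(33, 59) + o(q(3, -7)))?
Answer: -83976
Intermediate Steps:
q(Q, c) = Q²
(-2712 - 4286)*(G(33, 59) + o(q(3, -7))) = (-2712 - 4286)*((-30 + 33) + 3²) = -6998*(3 + 9) = -6998*12 = -83976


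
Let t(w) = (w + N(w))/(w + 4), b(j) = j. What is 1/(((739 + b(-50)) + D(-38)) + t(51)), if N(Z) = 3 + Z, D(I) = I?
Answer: 11/7182 ≈ 0.0015316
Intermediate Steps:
t(w) = (3 + 2*w)/(4 + w) (t(w) = (w + (3 + w))/(w + 4) = (3 + 2*w)/(4 + w))
1/(((739 + b(-50)) + D(-38)) + t(51)) = 1/(((739 - 50) - 38) + (3 + 2*51)/(4 + 51)) = 1/((689 - 38) + (3 + 102)/55) = 1/(651 + (1/55)*105) = 1/(651 + 21/11) = 1/(7182/11) = 11/7182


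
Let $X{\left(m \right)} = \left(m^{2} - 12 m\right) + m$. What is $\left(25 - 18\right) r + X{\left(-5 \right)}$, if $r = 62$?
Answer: $514$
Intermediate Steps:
$X{\left(m \right)} = m^{2} - 11 m$
$\left(25 - 18\right) r + X{\left(-5 \right)} = \left(25 - 18\right) 62 - 5 \left(-11 - 5\right) = 7 \cdot 62 - -80 = 434 + 80 = 514$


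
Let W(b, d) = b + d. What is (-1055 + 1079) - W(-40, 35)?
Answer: 29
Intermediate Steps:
(-1055 + 1079) - W(-40, 35) = (-1055 + 1079) - (-40 + 35) = 24 - 1*(-5) = 24 + 5 = 29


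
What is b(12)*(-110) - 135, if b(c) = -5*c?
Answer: 6465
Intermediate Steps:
b(12)*(-110) - 135 = -5*12*(-110) - 135 = -60*(-110) - 135 = 6600 - 135 = 6465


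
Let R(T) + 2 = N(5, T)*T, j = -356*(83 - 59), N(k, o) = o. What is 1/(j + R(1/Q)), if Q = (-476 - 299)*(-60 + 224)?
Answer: -16154410000/138055587859999 ≈ -0.00011701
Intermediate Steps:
j = -8544 (j = -356*24 = -8544)
Q = -127100 (Q = -775*164 = -127100)
R(T) = -2 + T**2 (R(T) = -2 + T*T = -2 + T**2)
1/(j + R(1/Q)) = 1/(-8544 + (-2 + (1/(-127100))**2)) = 1/(-8544 + (-2 + (-1/127100)**2)) = 1/(-8544 + (-2 + 1/16154410000)) = 1/(-8544 - 32308819999/16154410000) = 1/(-138055587859999/16154410000) = -16154410000/138055587859999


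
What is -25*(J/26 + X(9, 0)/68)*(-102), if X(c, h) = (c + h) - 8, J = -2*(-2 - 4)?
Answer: 31575/26 ≈ 1214.4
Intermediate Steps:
J = 12 (J = -2*(-6) = 12)
X(c, h) = -8 + c + h
-25*(J/26 + X(9, 0)/68)*(-102) = -25*(12/26 + (-8 + 9 + 0)/68)*(-102) = -25*(12*(1/26) + 1*(1/68))*(-102) = -25*(6/13 + 1/68)*(-102) = -25*421/884*(-102) = -10525/884*(-102) = 31575/26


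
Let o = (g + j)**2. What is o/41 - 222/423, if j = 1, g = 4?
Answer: 491/5781 ≈ 0.084933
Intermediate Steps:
o = 25 (o = (4 + 1)**2 = 5**2 = 25)
o/41 - 222/423 = 25/41 - 222/423 = 25*(1/41) - 222*1/423 = 25/41 - 74/141 = 491/5781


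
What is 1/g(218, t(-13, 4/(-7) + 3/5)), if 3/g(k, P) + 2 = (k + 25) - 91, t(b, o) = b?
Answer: 50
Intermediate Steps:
g(k, P) = 3/(-68 + k) (g(k, P) = 3/(-2 + ((k + 25) - 91)) = 3/(-2 + ((25 + k) - 91)) = 3/(-2 + (-66 + k)) = 3/(-68 + k))
1/g(218, t(-13, 4/(-7) + 3/5)) = 1/(3/(-68 + 218)) = 1/(3/150) = 1/(3*(1/150)) = 1/(1/50) = 50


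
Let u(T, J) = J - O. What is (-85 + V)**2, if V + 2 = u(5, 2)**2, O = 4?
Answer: 6889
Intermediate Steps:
u(T, J) = -4 + J (u(T, J) = J - 1*4 = J - 4 = -4 + J)
V = 2 (V = -2 + (-4 + 2)**2 = -2 + (-2)**2 = -2 + 4 = 2)
(-85 + V)**2 = (-85 + 2)**2 = (-83)**2 = 6889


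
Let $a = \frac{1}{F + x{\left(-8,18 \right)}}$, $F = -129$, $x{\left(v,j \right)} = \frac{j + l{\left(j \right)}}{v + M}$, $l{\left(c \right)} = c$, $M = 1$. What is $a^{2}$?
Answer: $\frac{49}{881721} \approx 5.5573 \cdot 10^{-5}$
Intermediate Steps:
$x{\left(v,j \right)} = \frac{2 j}{1 + v}$ ($x{\left(v,j \right)} = \frac{j + j}{v + 1} = \frac{2 j}{1 + v}$)
$a = - \frac{7}{939}$ ($a = \frac{1}{-129 + 2 \cdot 18 \frac{1}{1 - 8}} = \frac{1}{-129 + 2 \cdot 18 \frac{1}{-7}} = \frac{1}{-129 + 2 \cdot 18 \left(- \frac{1}{7}\right)} = \frac{1}{-129 - \frac{36}{7}} = \frac{1}{- \frac{939}{7}} = - \frac{7}{939} \approx -0.0074547$)
$a^{2} = \left(- \frac{7}{939}\right)^{2} = \frac{49}{881721}$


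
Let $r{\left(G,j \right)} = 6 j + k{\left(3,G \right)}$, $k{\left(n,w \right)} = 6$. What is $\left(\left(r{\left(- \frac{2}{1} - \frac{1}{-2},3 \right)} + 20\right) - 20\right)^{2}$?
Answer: $576$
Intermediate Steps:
$r{\left(G,j \right)} = 6 + 6 j$ ($r{\left(G,j \right)} = 6 j + 6 = 6 + 6 j$)
$\left(\left(r{\left(- \frac{2}{1} - \frac{1}{-2},3 \right)} + 20\right) - 20\right)^{2} = \left(\left(\left(6 + 6 \cdot 3\right) + 20\right) - 20\right)^{2} = \left(\left(\left(6 + 18\right) + 20\right) - 20\right)^{2} = \left(\left(24 + 20\right) - 20\right)^{2} = \left(44 - 20\right)^{2} = 24^{2} = 576$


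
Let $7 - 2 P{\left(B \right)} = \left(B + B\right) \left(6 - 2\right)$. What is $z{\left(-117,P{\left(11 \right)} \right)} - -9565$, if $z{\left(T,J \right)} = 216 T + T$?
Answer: $-15824$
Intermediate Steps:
$P{\left(B \right)} = \frac{7}{2} - 4 B$ ($P{\left(B \right)} = \frac{7}{2} - \frac{\left(B + B\right) \left(6 - 2\right)}{2} = \frac{7}{2} - \frac{2 B 4}{2} = \frac{7}{2} - \frac{8 B}{2} = \frac{7}{2} - 4 B$)
$z{\left(T,J \right)} = 217 T$
$z{\left(-117,P{\left(11 \right)} \right)} - -9565 = 217 \left(-117\right) - -9565 = -25389 + 9565 = -15824$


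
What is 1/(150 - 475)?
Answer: -1/325 ≈ -0.0030769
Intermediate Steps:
1/(150 - 475) = 1/(-325) = -1/325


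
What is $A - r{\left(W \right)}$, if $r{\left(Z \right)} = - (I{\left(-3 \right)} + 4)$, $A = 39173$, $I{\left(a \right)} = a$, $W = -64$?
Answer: $39174$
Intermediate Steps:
$r{\left(Z \right)} = -1$ ($r{\left(Z \right)} = - (-3 + 4) = \left(-1\right) 1 = -1$)
$A - r{\left(W \right)} = 39173 - -1 = 39173 + 1 = 39174$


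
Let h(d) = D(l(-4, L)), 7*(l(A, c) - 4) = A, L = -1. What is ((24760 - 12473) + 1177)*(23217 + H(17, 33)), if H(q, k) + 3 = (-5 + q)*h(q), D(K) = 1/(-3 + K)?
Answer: 312930288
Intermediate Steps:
l(A, c) = 4 + A/7
h(d) = 7/3 (h(d) = 1/(-3 + (4 + (1/7)*(-4))) = 1/(-3 + (4 - 4/7)) = 1/(-3 + 24/7) = 1/(3/7) = 7/3)
H(q, k) = -44/3 + 7*q/3 (H(q, k) = -3 + (-5 + q)*(7/3) = -3 + (-35/3 + 7*q/3) = -44/3 + 7*q/3)
((24760 - 12473) + 1177)*(23217 + H(17, 33)) = ((24760 - 12473) + 1177)*(23217 + (-44/3 + (7/3)*17)) = (12287 + 1177)*(23217 + (-44/3 + 119/3)) = 13464*(23217 + 25) = 13464*23242 = 312930288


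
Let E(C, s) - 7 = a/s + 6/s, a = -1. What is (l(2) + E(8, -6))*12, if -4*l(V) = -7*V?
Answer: 116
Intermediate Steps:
l(V) = 7*V/4 (l(V) = -(-7)*V/4 = 7*V/4)
E(C, s) = 7 + 5/s (E(C, s) = 7 + (-1/s + 6/s) = 7 + 5/s)
(l(2) + E(8, -6))*12 = ((7/4)*2 + (7 + 5/(-6)))*12 = (7/2 + (7 + 5*(-⅙)))*12 = (7/2 + (7 - ⅚))*12 = (7/2 + 37/6)*12 = (29/3)*12 = 116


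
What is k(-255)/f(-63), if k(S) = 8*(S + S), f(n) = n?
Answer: 1360/21 ≈ 64.762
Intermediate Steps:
k(S) = 16*S (k(S) = 8*(2*S) = 16*S)
k(-255)/f(-63) = (16*(-255))/(-63) = -4080*(-1/63) = 1360/21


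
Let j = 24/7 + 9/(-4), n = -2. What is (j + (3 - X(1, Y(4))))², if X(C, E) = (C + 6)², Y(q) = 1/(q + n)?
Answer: 1575025/784 ≈ 2009.0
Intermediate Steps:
Y(q) = 1/(-2 + q) (Y(q) = 1/(q - 2) = 1/(-2 + q))
X(C, E) = (6 + C)²
j = 33/28 (j = 24*(⅐) + 9*(-¼) = 24/7 - 9/4 = 33/28 ≈ 1.1786)
(j + (3 - X(1, Y(4))))² = (33/28 + (3 - (6 + 1)²))² = (33/28 + (3 - 1*7²))² = (33/28 + (3 - 1*49))² = (33/28 + (3 - 49))² = (33/28 - 46)² = (-1255/28)² = 1575025/784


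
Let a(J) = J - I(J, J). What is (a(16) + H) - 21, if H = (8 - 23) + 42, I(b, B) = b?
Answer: 6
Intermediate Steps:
a(J) = 0 (a(J) = J - J = 0)
H = 27 (H = -15 + 42 = 27)
(a(16) + H) - 21 = (0 + 27) - 21 = 27 - 21 = 6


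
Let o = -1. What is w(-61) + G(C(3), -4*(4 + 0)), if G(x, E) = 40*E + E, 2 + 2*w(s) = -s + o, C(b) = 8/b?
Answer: -627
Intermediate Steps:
w(s) = -3/2 - s/2 (w(s) = -1 + (-s - 1)/2 = -1 + (-1 - s)/2 = -1 + (-½ - s/2) = -3/2 - s/2)
G(x, E) = 41*E
w(-61) + G(C(3), -4*(4 + 0)) = (-3/2 - ½*(-61)) + 41*(-4*(4 + 0)) = (-3/2 + 61/2) + 41*(-4*4) = 29 + 41*(-16) = 29 - 656 = -627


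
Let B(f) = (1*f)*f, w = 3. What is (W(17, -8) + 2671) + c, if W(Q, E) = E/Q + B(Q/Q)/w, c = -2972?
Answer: -15358/51 ≈ -301.14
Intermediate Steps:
B(f) = f² (B(f) = f*f = f²)
W(Q, E) = ⅓ + E/Q (W(Q, E) = E/Q + (Q/Q)²/3 = E/Q + 1²*(⅓) = E/Q + 1*(⅓) = E/Q + ⅓ = ⅓ + E/Q)
(W(17, -8) + 2671) + c = ((-8 + (⅓)*17)/17 + 2671) - 2972 = ((-8 + 17/3)/17 + 2671) - 2972 = ((1/17)*(-7/3) + 2671) - 2972 = (-7/51 + 2671) - 2972 = 136214/51 - 2972 = -15358/51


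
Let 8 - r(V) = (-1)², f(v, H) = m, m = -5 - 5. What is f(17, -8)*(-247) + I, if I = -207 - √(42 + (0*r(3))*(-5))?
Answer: 2263 - √42 ≈ 2256.5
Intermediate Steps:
m = -10
f(v, H) = -10
r(V) = 7 (r(V) = 8 - 1*(-1)² = 8 - 1*1 = 8 - 1 = 7)
I = -207 - √42 (I = -207 - √(42 + (0*7)*(-5)) = -207 - √(42 + 0*(-5)) = -207 - √(42 + 0) = -207 - √42 ≈ -213.48)
f(17, -8)*(-247) + I = -10*(-247) + (-207 - √42) = 2470 + (-207 - √42) = 2263 - √42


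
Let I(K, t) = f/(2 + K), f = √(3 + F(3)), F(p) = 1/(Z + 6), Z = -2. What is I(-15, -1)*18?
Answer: -9*√13/13 ≈ -2.4962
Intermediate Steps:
F(p) = ¼ (F(p) = 1/(-2 + 6) = 1/4 = ¼)
f = √13/2 (f = √(3 + ¼) = √(13/4) = √13/2 ≈ 1.8028)
I(K, t) = √13/(2*(2 + K)) (I(K, t) = (√13/2)/(2 + K) = √13/(2*(2 + K)))
I(-15, -1)*18 = (√13/(2*(2 - 15)))*18 = ((½)*√13/(-13))*18 = ((½)*√13*(-1/13))*18 = -√13/26*18 = -9*√13/13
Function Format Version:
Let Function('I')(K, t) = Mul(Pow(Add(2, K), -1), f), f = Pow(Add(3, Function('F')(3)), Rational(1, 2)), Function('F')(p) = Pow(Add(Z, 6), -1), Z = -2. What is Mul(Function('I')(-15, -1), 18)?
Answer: Mul(Rational(-9, 13), Pow(13, Rational(1, 2))) ≈ -2.4962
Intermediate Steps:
Function('F')(p) = Rational(1, 4) (Function('F')(p) = Pow(Add(-2, 6), -1) = Pow(4, -1) = Rational(1, 4))
f = Mul(Rational(1, 2), Pow(13, Rational(1, 2))) (f = Pow(Add(3, Rational(1, 4)), Rational(1, 2)) = Pow(Rational(13, 4), Rational(1, 2)) = Mul(Rational(1, 2), Pow(13, Rational(1, 2))) ≈ 1.8028)
Function('I')(K, t) = Mul(Rational(1, 2), Pow(13, Rational(1, 2)), Pow(Add(2, K), -1)) (Function('I')(K, t) = Mul(Pow(Add(2, K), -1), Mul(Rational(1, 2), Pow(13, Rational(1, 2)))) = Mul(Rational(1, 2), Pow(13, Rational(1, 2)), Pow(Add(2, K), -1)))
Mul(Function('I')(-15, -1), 18) = Mul(Mul(Rational(1, 2), Pow(13, Rational(1, 2)), Pow(Add(2, -15), -1)), 18) = Mul(Mul(Rational(1, 2), Pow(13, Rational(1, 2)), Pow(-13, -1)), 18) = Mul(Mul(Rational(1, 2), Pow(13, Rational(1, 2)), Rational(-1, 13)), 18) = Mul(Mul(Rational(-1, 26), Pow(13, Rational(1, 2))), 18) = Mul(Rational(-9, 13), Pow(13, Rational(1, 2)))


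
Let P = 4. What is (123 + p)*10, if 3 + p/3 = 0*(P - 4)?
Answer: 1140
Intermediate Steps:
p = -9 (p = -9 + 3*(0*(4 - 4)) = -9 + 3*(0*0) = -9 + 3*0 = -9 + 0 = -9)
(123 + p)*10 = (123 - 9)*10 = 114*10 = 1140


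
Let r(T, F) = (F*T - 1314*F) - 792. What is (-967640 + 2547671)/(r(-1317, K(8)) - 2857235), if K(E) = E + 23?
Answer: -1580031/2939588 ≈ -0.53750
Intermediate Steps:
K(E) = 23 + E
r(T, F) = -792 - 1314*F + F*T (r(T, F) = (-1314*F + F*T) - 792 = -792 - 1314*F + F*T)
(-967640 + 2547671)/(r(-1317, K(8)) - 2857235) = (-967640 + 2547671)/((-792 - 1314*(23 + 8) + (23 + 8)*(-1317)) - 2857235) = 1580031/((-792 - 1314*31 + 31*(-1317)) - 2857235) = 1580031/((-792 - 40734 - 40827) - 2857235) = 1580031/(-82353 - 2857235) = 1580031/(-2939588) = 1580031*(-1/2939588) = -1580031/2939588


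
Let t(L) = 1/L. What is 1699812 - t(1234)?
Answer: 2097568007/1234 ≈ 1.6998e+6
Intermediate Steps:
1699812 - t(1234) = 1699812 - 1/1234 = 2097568007/1234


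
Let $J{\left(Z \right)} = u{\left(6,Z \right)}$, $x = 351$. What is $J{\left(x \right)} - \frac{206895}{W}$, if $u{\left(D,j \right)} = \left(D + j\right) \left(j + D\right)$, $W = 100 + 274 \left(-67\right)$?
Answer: $\frac{775723579}{6086} \approx 1.2746 \cdot 10^{5}$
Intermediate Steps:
$W = -18258$ ($W = 100 - 18358 = -18258$)
$u{\left(D,j \right)} = \left(D + j\right)^{2}$ ($u{\left(D,j \right)} = \left(D + j\right) \left(D + j\right) = \left(D + j\right)^{2}$)
$J{\left(Z \right)} = \left(6 + Z\right)^{2}$
$J{\left(x \right)} - \frac{206895}{W} = \left(6 + 351\right)^{2} - \frac{206895}{-18258} = 357^{2} - - \frac{68965}{6086} = 127449 + \frac{68965}{6086} = \frac{775723579}{6086}$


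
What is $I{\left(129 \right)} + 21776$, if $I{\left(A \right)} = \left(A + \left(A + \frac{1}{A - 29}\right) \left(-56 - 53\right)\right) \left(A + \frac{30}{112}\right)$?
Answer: $- \frac{9964218251}{5600} \approx -1.7793 \cdot 10^{6}$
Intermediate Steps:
$I{\left(A \right)} = \left(\frac{15}{56} + A\right) \left(- \frac{109}{-29 + A} - 108 A\right)$ ($I{\left(A \right)} = \left(A + \left(A + \frac{1}{-29 + A}\right) \left(-109\right)\right) \left(A + 30 \cdot \frac{1}{112}\right) = \left(A - \left(109 A + \frac{109}{-29 + A}\right)\right) \left(A + \frac{15}{56}\right) = \left(- \frac{109}{-29 + A} - 108 A\right) \left(\frac{15}{56} + A\right) = \left(\frac{15}{56} + A\right) \left(- \frac{109}{-29 + A} - 108 A\right)$)
$I{\left(129 \right)} + 21776 = \frac{-1635 - 6048 \cdot 129^{3} + 40876 \cdot 129 + 173772 \cdot 129^{2}}{56 \left(-29 + 129\right)} + 21776 = \frac{-1635 - 12983175072 + 5273004 + 173772 \cdot 16641}{56 \cdot 100} + 21776 = \frac{1}{56} \cdot \frac{1}{100} \left(-1635 - 12983175072 + 5273004 + 2891739852\right) + 21776 = \frac{1}{56} \cdot \frac{1}{100} \left(-10086163851\right) + 21776 = - \frac{10086163851}{5600} + 21776 = - \frac{9964218251}{5600}$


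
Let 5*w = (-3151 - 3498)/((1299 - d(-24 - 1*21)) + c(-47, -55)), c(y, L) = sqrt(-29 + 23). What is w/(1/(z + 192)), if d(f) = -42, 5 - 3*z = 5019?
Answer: 4396731038/2997145 - 29508262*I*sqrt(6)/26974305 ≈ 1467.0 - 2.6796*I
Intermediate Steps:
z = -5014/3 (z = 5/3 - 1/3*5019 = 5/3 - 1673 = -5014/3 ≈ -1671.3)
c(y, L) = I*sqrt(6) (c(y, L) = sqrt(-6) = I*sqrt(6))
w = -6649/(5*(1341 + I*sqrt(6))) (w = ((-3151 - 3498)/((1299 - 1*(-42)) + I*sqrt(6)))/5 = (-6649/((1299 + 42) + I*sqrt(6)))/5 = (-6649/(1341 + I*sqrt(6)))/5 = -6649/(5*(1341 + I*sqrt(6))) ≈ -0.99164 + 0.0018114*I)
w/(1/(z + 192)) = (-2972103/2997145 + 6649*I*sqrt(6)/8991435)/(1/(-5014/3 + 192)) = (-2972103/2997145 + 6649*I*sqrt(6)/8991435)/(1/(-4438/3)) = (-2972103/2997145 + 6649*I*sqrt(6)/8991435)/(-3/4438) = (-2972103/2997145 + 6649*I*sqrt(6)/8991435)*(-4438/3) = 4396731038/2997145 - 29508262*I*sqrt(6)/26974305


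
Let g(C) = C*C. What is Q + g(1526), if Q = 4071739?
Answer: 6400415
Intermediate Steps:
g(C) = C**2
Q + g(1526) = 4071739 + 1526**2 = 4071739 + 2328676 = 6400415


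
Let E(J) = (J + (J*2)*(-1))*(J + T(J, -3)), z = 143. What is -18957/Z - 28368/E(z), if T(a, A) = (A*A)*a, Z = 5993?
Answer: -142557981/47134945 ≈ -3.0245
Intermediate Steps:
T(a, A) = a*A² (T(a, A) = A²*a = a*A²)
E(J) = -10*J² (E(J) = (J + (J*2)*(-1))*(J + J*(-3)²) = (J + (2*J)*(-1))*(J + J*9) = (J - 2*J)*(J + 9*J) = (-J)*(10*J) = -10*J²)
-18957/Z - 28368/E(z) = -18957/5993 - 28368/((-10*143²)) = -18957*1/5993 - 28368/((-10*20449)) = -18957/5993 - 28368/(-204490) = -18957/5993 - 28368*(-1/204490) = -18957/5993 + 14184/102245 = -142557981/47134945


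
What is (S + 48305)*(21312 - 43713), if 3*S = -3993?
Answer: -1052264574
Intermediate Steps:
S = -1331 (S = (⅓)*(-3993) = -1331)
(S + 48305)*(21312 - 43713) = (-1331 + 48305)*(21312 - 43713) = 46974*(-22401) = -1052264574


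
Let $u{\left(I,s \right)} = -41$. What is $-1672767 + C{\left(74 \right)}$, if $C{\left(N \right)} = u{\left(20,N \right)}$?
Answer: $-1672808$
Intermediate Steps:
$C{\left(N \right)} = -41$
$-1672767 + C{\left(74 \right)} = -1672767 - 41 = -1672808$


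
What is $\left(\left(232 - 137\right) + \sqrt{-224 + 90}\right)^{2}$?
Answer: $\left(95 + i \sqrt{134}\right)^{2} \approx 8891.0 + 2199.4 i$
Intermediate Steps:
$\left(\left(232 - 137\right) + \sqrt{-224 + 90}\right)^{2} = \left(\left(232 - 137\right) + \sqrt{-134}\right)^{2} = \left(95 + i \sqrt{134}\right)^{2}$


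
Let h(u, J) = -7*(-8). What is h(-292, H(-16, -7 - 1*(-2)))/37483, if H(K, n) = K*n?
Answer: 56/37483 ≈ 0.0014940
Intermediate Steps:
h(u, J) = 56
h(-292, H(-16, -7 - 1*(-2)))/37483 = 56/37483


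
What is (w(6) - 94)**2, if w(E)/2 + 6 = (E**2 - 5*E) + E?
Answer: 6724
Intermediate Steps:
w(E) = -12 - 8*E + 2*E**2 (w(E) = -12 + 2*((E**2 - 5*E) + E) = -12 + 2*(E**2 - 4*E) = -12 + (-8*E + 2*E**2) = -12 - 8*E + 2*E**2)
(w(6) - 94)**2 = ((-12 - 8*6 + 2*6**2) - 94)**2 = ((-12 - 48 + 2*36) - 94)**2 = ((-12 - 48 + 72) - 94)**2 = (12 - 94)**2 = (-82)**2 = 6724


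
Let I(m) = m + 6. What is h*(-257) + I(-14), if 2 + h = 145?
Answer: -36759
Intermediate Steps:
h = 143 (h = -2 + 145 = 143)
I(m) = 6 + m
h*(-257) + I(-14) = 143*(-257) + (6 - 14) = -36751 - 8 = -36759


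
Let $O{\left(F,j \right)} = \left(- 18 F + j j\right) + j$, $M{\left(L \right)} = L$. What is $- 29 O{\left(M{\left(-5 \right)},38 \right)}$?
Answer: $-45588$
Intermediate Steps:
$O{\left(F,j \right)} = j + j^{2} - 18 F$ ($O{\left(F,j \right)} = \left(- 18 F + j^{2}\right) + j = \left(j^{2} - 18 F\right) + j = j + j^{2} - 18 F$)
$- 29 O{\left(M{\left(-5 \right)},38 \right)} = - 29 \left(38 + 38^{2} - -90\right) = - 29 \left(38 + 1444 + 90\right) = \left(-29\right) 1572 = -45588$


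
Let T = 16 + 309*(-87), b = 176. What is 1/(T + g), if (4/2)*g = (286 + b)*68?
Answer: -1/11159 ≈ -8.9614e-5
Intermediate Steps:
g = 15708 (g = ((286 + 176)*68)/2 = (462*68)/2 = (1/2)*31416 = 15708)
T = -26867 (T = 16 - 26883 = -26867)
1/(T + g) = 1/(-26867 + 15708) = 1/(-11159) = -1/11159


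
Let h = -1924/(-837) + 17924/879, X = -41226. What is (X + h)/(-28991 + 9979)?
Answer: 5052370469/2331260946 ≈ 2.1672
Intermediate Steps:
h = 5564528/245241 (h = -1924*(-1/837) + 17924*(1/879) = 1924/837 + 17924/879 = 5564528/245241 ≈ 22.690)
(X + h)/(-28991 + 9979) = (-41226 + 5564528/245241)/(-28991 + 9979) = -10104740938/245241/(-19012) = -10104740938/245241*(-1/19012) = 5052370469/2331260946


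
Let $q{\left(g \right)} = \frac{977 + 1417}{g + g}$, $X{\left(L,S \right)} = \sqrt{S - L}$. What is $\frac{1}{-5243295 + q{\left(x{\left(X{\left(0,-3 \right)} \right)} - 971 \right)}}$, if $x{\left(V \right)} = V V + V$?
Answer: $\frac{- \sqrt{3} - 974 i}{3 \left(1747765 \sqrt{3} + 1702323509 i\right)} \approx -1.9072 \cdot 10^{-7} + 7.958 \cdot 10^{-17} i$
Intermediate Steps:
$x{\left(V \right)} = V + V^{2}$ ($x{\left(V \right)} = V^{2} + V = V + V^{2}$)
$q{\left(g \right)} = \frac{1197}{g}$ ($q{\left(g \right)} = \frac{2394}{2 g} = 2394 \frac{1}{2 g} = \frac{1197}{g}$)
$\frac{1}{-5243295 + q{\left(x{\left(X{\left(0,-3 \right)} \right)} - 971 \right)}} = \frac{1}{-5243295 + \frac{1197}{\sqrt{-3 - 0} \left(1 + \sqrt{-3 - 0}\right) - 971}} = \frac{1}{-5243295 + \frac{1197}{\sqrt{-3 + 0} \left(1 + \sqrt{-3 + 0}\right) - 971}} = \frac{1}{-5243295 + \frac{1197}{\sqrt{-3} \left(1 + \sqrt{-3}\right) - 971}} = \frac{1}{-5243295 + \frac{1197}{i \sqrt{3} \left(1 + i \sqrt{3}\right) - 971}} = \frac{1}{-5243295 + \frac{1197}{-971 + i \sqrt{3} \left(1 + i \sqrt{3}\right)}}$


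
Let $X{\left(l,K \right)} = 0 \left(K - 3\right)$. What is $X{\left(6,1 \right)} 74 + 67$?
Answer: $67$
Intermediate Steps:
$X{\left(l,K \right)} = 0$ ($X{\left(l,K \right)} = 0 \left(-3 + K\right) = 0$)
$X{\left(6,1 \right)} 74 + 67 = 0 \cdot 74 + 67 = 0 + 67 = 67$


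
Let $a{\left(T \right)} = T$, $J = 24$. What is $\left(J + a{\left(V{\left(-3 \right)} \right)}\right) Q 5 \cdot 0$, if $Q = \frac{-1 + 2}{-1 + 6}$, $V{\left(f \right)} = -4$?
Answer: $0$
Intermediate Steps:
$Q = \frac{1}{5}$ ($Q = 1 \cdot \frac{1}{5} = \frac{1}{5} \approx 0.2$)
$\left(J + a{\left(V{\left(-3 \right)} \right)}\right) Q 5 \cdot 0 = \left(24 - 4\right) \frac{1}{5} \cdot 5 \cdot 0 = 20 \cdot 1 \cdot 0 = 20 \cdot 0 = 0$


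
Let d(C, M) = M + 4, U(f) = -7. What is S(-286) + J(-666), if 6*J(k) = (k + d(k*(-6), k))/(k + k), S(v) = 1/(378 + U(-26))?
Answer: 62585/370629 ≈ 0.16886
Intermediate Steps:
d(C, M) = 4 + M
S(v) = 1/371 (S(v) = 1/(378 - 7) = 1/371)
J(k) = (4 + 2*k)/(12*k) (J(k) = ((k + (4 + k))/(k + k))/6 = ((4 + 2*k)/((2*k)))/6 = ((4 + 2*k)*(1/(2*k)))/6 = ((4 + 2*k)/(2*k))/6 = (4 + 2*k)/(12*k))
S(-286) + J(-666) = 1/371 + (⅙)*(2 - 666)/(-666) = 1/371 + (⅙)*(-1/666)*(-664) = 1/371 + 166/999 = 62585/370629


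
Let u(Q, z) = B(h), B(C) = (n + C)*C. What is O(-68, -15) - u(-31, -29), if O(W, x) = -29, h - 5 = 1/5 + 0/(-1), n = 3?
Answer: -1791/25 ≈ -71.640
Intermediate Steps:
h = 26/5 (h = 5 + (1/5 + 0/(-1)) = 5 + (1*(1/5) + 0*(-1)) = 5 + (1/5 + 0) = 5 + 1/5 = 26/5 ≈ 5.2000)
B(C) = C*(3 + C) (B(C) = (3 + C)*C = C*(3 + C))
u(Q, z) = 1066/25 (u(Q, z) = 26*(3 + 26/5)/5 = (26/5)*(41/5) = 1066/25)
O(-68, -15) - u(-31, -29) = -29 - 1*1066/25 = -29 - 1066/25 = -1791/25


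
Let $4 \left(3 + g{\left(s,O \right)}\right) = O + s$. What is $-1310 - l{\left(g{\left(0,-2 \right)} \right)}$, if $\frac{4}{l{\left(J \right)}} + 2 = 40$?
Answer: $- \frac{24892}{19} \approx -1310.1$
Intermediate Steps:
$g{\left(s,O \right)} = -3 + \frac{O}{4} + \frac{s}{4}$ ($g{\left(s,O \right)} = -3 + \frac{O + s}{4} = -3 + \left(\frac{O}{4} + \frac{s}{4}\right) = -3 + \frac{O}{4} + \frac{s}{4}$)
$l{\left(J \right)} = \frac{2}{19}$ ($l{\left(J \right)} = \frac{4}{-2 + 40} = \frac{4}{38} = 4 \cdot \frac{1}{38} = \frac{2}{19}$)
$-1310 - l{\left(g{\left(0,-2 \right)} \right)} = -1310 - \frac{2}{19} = - \frac{24892}{19}$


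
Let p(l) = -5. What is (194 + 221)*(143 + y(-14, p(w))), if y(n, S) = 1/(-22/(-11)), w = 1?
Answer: 119105/2 ≈ 59553.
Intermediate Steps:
y(n, S) = 1/2 (y(n, S) = 1/(-22*(-1/11)) = 1/2)
(194 + 221)*(143 + y(-14, p(w))) = (194 + 221)*(143 + 1/2) = 415*(287/2) = 119105/2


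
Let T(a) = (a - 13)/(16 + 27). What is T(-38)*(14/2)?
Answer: -357/43 ≈ -8.3023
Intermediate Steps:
T(a) = -13/43 + a/43 (T(a) = (-13 + a)/43 = (-13 + a)*(1/43) = -13/43 + a/43)
T(-38)*(14/2) = (-13/43 + (1/43)*(-38))*(14/2) = (-13/43 - 38/43)*(14*(1/2)) = -51/43*7 = -357/43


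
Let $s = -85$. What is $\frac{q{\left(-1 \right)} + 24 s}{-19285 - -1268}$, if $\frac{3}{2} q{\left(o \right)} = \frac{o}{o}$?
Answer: $\frac{6118}{54051} \approx 0.11319$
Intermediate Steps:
$q{\left(o \right)} = \frac{2}{3}$ ($q{\left(o \right)} = \frac{2 \frac{o}{o}}{3} = \frac{2}{3} \cdot 1 = \frac{2}{3}$)
$\frac{q{\left(-1 \right)} + 24 s}{-19285 - -1268} = \frac{\frac{2}{3} + 24 \left(-85\right)}{-19285 - -1268} = \frac{\frac{2}{3} - 2040}{-19285 + \left(1368 - 100\right)} = - \frac{6118}{3 \left(-19285 + 1268\right)} = - \frac{6118}{3 \left(-18017\right)} = \left(- \frac{6118}{3}\right) \left(- \frac{1}{18017}\right) = \frac{6118}{54051}$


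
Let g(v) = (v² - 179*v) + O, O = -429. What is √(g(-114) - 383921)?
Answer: 2*I*√87737 ≈ 592.41*I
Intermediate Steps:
g(v) = -429 + v² - 179*v (g(v) = (v² - 179*v) - 429 = -429 + v² - 179*v)
√(g(-114) - 383921) = √((-429 + (-114)² - 179*(-114)) - 383921) = √((-429 + 12996 + 20406) - 383921) = √(32973 - 383921) = √(-350948) = 2*I*√87737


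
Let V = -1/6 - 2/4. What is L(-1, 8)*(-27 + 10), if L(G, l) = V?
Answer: 34/3 ≈ 11.333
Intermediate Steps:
V = -⅔ (V = -1*⅙ - 2*¼ = -⅙ - ½ = -⅔ ≈ -0.66667)
L(G, l) = -⅔
L(-1, 8)*(-27 + 10) = -2*(-27 + 10)/3 = -⅔*(-17) = 34/3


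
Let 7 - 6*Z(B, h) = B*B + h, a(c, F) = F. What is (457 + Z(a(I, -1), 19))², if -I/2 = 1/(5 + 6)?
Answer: 7447441/36 ≈ 2.0687e+5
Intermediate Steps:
I = -2/11 (I = -2/(5 + 6) = -2/11 ≈ -0.18182)
Z(B, h) = 7/6 - h/6 - B²/6 (Z(B, h) = 7/6 - (B*B + h)/6 = 7/6 - (B² + h)/6 = 7/6 - (h + B²)/6 = 7/6 + (-h/6 - B²/6) = 7/6 - h/6 - B²/6)
(457 + Z(a(I, -1), 19))² = (457 + (7/6 - ⅙*19 - ⅙*(-1)²))² = (457 + (7/6 - 19/6 - ⅙*1))² = (457 + (7/6 - 19/6 - ⅙))² = (457 - 13/6)² = (2729/6)² = 7447441/36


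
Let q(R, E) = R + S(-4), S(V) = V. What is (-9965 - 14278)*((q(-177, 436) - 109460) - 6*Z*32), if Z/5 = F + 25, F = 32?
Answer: 3984603723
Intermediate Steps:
Z = 285 (Z = 5*(32 + 25) = 5*57 = 285)
q(R, E) = -4 + R (q(R, E) = R - 4 = -4 + R)
(-9965 - 14278)*((q(-177, 436) - 109460) - 6*Z*32) = (-9965 - 14278)*(((-4 - 177) - 109460) - 6*285*32) = -24243*((-181 - 109460) - 1710*32) = -24243*(-109641 - 54720) = -24243*(-164361) = 3984603723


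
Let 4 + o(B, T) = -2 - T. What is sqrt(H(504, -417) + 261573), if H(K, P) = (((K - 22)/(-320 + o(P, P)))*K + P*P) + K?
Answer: sqrt(74129406)/13 ≈ 662.30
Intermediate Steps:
o(B, T) = -6 - T (o(B, T) = -4 + (-2 - T) = -6 - T)
H(K, P) = K + P**2 + K*(-22 + K)/(-326 - P) (H(K, P) = (((K - 22)/(-320 + (-6 - P)))*K + P*P) + K = (((-22 + K)/(-326 - P))*K + P**2) + K = (K*(-22 + K)/(-326 - P) + P**2) + K = (P**2 + K*(-22 + K)/(-326 - P)) + K = K + P**2 + K*(-22 + K)/(-326 - P))
sqrt(H(504, -417) + 261573) = sqrt(((-417)**3 - 1*504**2 + 326*(-417)**2 + 348*504 + 504*(-417))/(326 - 417) + 261573) = sqrt((-72511713 - 1*254016 + 326*173889 + 175392 - 210168)/(-91) + 261573) = sqrt(-(-72511713 - 254016 + 56687814 + 175392 - 210168)/91 + 261573) = sqrt(-1/91*(-16112691) + 261573) = sqrt(2301813/13 + 261573) = sqrt(5702262/13) = sqrt(74129406)/13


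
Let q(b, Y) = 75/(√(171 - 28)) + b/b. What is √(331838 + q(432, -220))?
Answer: √(6785775711 + 10725*√143)/143 ≈ 576.06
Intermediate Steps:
q(b, Y) = 1 + 75*√143/143 (q(b, Y) = 75/(√143) + 1 = 75*(√143/143) + 1 = 75*√143/143 + 1 = 1 + 75*√143/143)
√(331838 + q(432, -220)) = √(331838 + (1 + 75*√143/143)) = √(331839 + 75*√143/143)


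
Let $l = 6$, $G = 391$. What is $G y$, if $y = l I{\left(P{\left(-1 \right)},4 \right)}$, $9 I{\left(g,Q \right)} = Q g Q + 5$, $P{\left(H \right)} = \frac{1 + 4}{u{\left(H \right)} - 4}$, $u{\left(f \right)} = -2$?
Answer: $- \frac{19550}{9} \approx -2172.2$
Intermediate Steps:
$P{\left(H \right)} = - \frac{5}{6}$ ($P{\left(H \right)} = \frac{1 + 4}{-2 - 4} = \frac{5}{-6} = 5 \left(- \frac{1}{6}\right) = - \frac{5}{6}$)
$I{\left(g,Q \right)} = \frac{5}{9} + \frac{g Q^{2}}{9}$ ($I{\left(g,Q \right)} = \frac{Q g Q + 5}{9} = \frac{g Q^{2} + 5}{9} = \frac{5 + g Q^{2}}{9} = \frac{5}{9} + \frac{g Q^{2}}{9}$)
$y = - \frac{50}{9}$ ($y = 6 \left(\frac{5}{9} + \frac{1}{9} \left(- \frac{5}{6}\right) 4^{2}\right) = 6 \left(\frac{5}{9} + \frac{1}{9} \left(- \frac{5}{6}\right) 16\right) = 6 \left(\frac{5}{9} - \frac{40}{27}\right) = 6 \left(- \frac{25}{27}\right) = - \frac{50}{9} \approx -5.5556$)
$G y = 391 \left(- \frac{50}{9}\right) = - \frac{19550}{9}$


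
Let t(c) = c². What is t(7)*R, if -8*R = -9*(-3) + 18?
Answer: -2205/8 ≈ -275.63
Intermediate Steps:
R = -45/8 (R = -(-9*(-3) + 18)/8 = -(27 + 18)/8 = -⅛*45 = -45/8 ≈ -5.6250)
t(7)*R = 7²*(-45/8) = 49*(-45/8) = -2205/8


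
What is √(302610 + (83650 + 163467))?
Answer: √549727 ≈ 741.44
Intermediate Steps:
√(302610 + (83650 + 163467)) = √(302610 + 247117) = √549727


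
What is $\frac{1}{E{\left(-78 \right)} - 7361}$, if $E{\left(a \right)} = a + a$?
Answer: $- \frac{1}{7517} \approx -0.00013303$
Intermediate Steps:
$E{\left(a \right)} = 2 a$
$\frac{1}{E{\left(-78 \right)} - 7361} = \frac{1}{2 \left(-78\right) - 7361} = \frac{1}{-156 - 7361} = \frac{1}{-7517} = - \frac{1}{7517}$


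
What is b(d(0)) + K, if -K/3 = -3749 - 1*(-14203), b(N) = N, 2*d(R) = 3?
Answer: -62721/2 ≈ -31361.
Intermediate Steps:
d(R) = 3/2 (d(R) = (½)*3 = 3/2)
K = -31362 (K = -3*(-3749 - 1*(-14203)) = -3*(-3749 + 14203) = -3*10454 = -31362)
b(d(0)) + K = 3/2 - 31362 = -62721/2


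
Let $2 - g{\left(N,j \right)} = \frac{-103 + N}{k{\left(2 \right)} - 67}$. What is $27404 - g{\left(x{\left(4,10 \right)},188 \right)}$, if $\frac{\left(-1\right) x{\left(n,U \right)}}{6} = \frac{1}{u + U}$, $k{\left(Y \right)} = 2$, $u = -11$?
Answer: $\frac{1781227}{65} \approx 27404.0$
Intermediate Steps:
$x{\left(n,U \right)} = - \frac{6}{-11 + U}$
$g{\left(N,j \right)} = \frac{27}{65} + \frac{N}{65}$ ($g{\left(N,j \right)} = 2 - \frac{-103 + N}{2 - 67} = 2 - \frac{-103 + N}{-65} = 2 - \left(-103 + N\right) \left(- \frac{1}{65}\right) = 2 - \left(\frac{103}{65} - \frac{N}{65}\right) = 2 + \left(- \frac{103}{65} + \frac{N}{65}\right) = \frac{27}{65} + \frac{N}{65}$)
$27404 - g{\left(x{\left(4,10 \right)},188 \right)} = 27404 - \left(\frac{27}{65} + \frac{\left(-6\right) \frac{1}{-11 + 10}}{65}\right) = 27404 - \left(\frac{27}{65} + \frac{\left(-6\right) \frac{1}{-1}}{65}\right) = 27404 - \left(\frac{27}{65} + \frac{\left(-6\right) \left(-1\right)}{65}\right) = 27404 - \left(\frac{27}{65} + \frac{1}{65} \cdot 6\right) = 27404 - \left(\frac{27}{65} + \frac{6}{65}\right) = 27404 - \frac{33}{65} = \frac{1781227}{65}$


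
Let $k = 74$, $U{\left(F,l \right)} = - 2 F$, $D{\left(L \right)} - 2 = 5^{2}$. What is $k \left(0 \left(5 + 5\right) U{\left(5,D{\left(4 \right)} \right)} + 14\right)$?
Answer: $1036$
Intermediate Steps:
$D{\left(L \right)} = 27$ ($D{\left(L \right)} = 2 + 5^{2} = 2 + 25 = 27$)
$k \left(0 \left(5 + 5\right) U{\left(5,D{\left(4 \right)} \right)} + 14\right) = 74 \left(0 \left(5 + 5\right) \left(\left(-2\right) 5\right) + 14\right) = 74 \left(0 \cdot 10 \left(-10\right) + 14\right) = 74 \left(0 \left(-10\right) + 14\right) = 74 \left(0 + 14\right) = 74 \cdot 14 = 1036$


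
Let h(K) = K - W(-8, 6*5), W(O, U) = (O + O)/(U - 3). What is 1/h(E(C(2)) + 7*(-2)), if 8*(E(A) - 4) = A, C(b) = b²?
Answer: -54/481 ≈ -0.11227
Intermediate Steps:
W(O, U) = 2*O/(-3 + U) (W(O, U) = (2*O)/(-3 + U) = 2*O/(-3 + U))
E(A) = 4 + A/8
h(K) = 16/27 + K (h(K) = K - 2*(-8)/(-3 + 6*5) = K - 2*(-8)/(-3 + 30) = K - 2*(-8)/27 = K - 1*(-16/27) = K + 16/27 = 16/27 + K)
1/h(E(C(2)) + 7*(-2)) = 1/(16/27 + ((4 + (⅛)*2²) + 7*(-2))) = 1/(16/27 + ((4 + (⅛)*4) - 14)) = 1/(16/27 + ((4 + ½) - 14)) = 1/(16/27 + (9/2 - 14)) = 1/(16/27 - 19/2) = 1/(-481/54) = -54/481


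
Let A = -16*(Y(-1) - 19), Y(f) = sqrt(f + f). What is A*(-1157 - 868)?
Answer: -615600 + 32400*I*sqrt(2) ≈ -6.156e+5 + 45821.0*I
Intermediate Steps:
Y(f) = sqrt(2)*sqrt(f) (Y(f) = sqrt(2*f) = sqrt(2)*sqrt(f))
A = 304 - 16*I*sqrt(2) (A = -16*(sqrt(2)*sqrt(-1) - 19) = -16*(sqrt(2)*I - 19) = -16*(I*sqrt(2) - 19) = -16*(-19 + I*sqrt(2)) = 304 - 16*I*sqrt(2) ≈ 304.0 - 22.627*I)
A*(-1157 - 868) = (304 - 16*I*sqrt(2))*(-1157 - 868) = (304 - 16*I*sqrt(2))*(-2025) = -615600 + 32400*I*sqrt(2)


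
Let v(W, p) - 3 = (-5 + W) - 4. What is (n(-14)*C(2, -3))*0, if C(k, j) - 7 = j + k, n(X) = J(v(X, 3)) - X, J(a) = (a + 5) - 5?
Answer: 0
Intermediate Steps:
v(W, p) = -6 + W (v(W, p) = 3 + ((-5 + W) - 4) = 3 + (-9 + W) = -6 + W)
J(a) = a (J(a) = (5 + a) - 5 = a)
n(X) = -6 (n(X) = (-6 + X) - X = -6)
C(k, j) = 7 + j + k (C(k, j) = 7 + (j + k) = 7 + j + k)
(n(-14)*C(2, -3))*0 = -6*(7 - 3 + 2)*0 = -6*6*0 = -36*0 = 0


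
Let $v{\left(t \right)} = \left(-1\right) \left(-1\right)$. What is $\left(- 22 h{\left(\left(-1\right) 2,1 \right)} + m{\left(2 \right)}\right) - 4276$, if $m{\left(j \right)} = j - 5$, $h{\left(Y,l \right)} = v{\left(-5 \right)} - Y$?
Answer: $-4345$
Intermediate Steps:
$v{\left(t \right)} = 1$
$h{\left(Y,l \right)} = 1 - Y$
$m{\left(j \right)} = -5 + j$
$\left(- 22 h{\left(\left(-1\right) 2,1 \right)} + m{\left(2 \right)}\right) - 4276 = \left(- 22 \left(1 - \left(-1\right) 2\right) + \left(-5 + 2\right)\right) - 4276 = \left(- 22 \left(1 - -2\right) - 3\right) - 4276 = \left(- 22 \left(1 + 2\right) - 3\right) - 4276 = \left(\left(-22\right) 3 - 3\right) - 4276 = \left(-66 - 3\right) - 4276 = -69 - 4276 = -4345$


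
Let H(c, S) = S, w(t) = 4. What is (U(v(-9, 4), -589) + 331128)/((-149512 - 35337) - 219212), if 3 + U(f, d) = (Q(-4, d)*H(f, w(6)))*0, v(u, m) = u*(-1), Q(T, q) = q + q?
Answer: -110375/134687 ≈ -0.81949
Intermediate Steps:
Q(T, q) = 2*q
v(u, m) = -u
U(f, d) = -3 (U(f, d) = -3 + ((2*d)*4)*0 = -3 + (8*d)*0 = -3 + 0 = -3)
(U(v(-9, 4), -589) + 331128)/((-149512 - 35337) - 219212) = (-3 + 331128)/((-149512 - 35337) - 219212) = 331125/(-184849 - 219212) = 331125/(-404061) = 331125*(-1/404061) = -110375/134687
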